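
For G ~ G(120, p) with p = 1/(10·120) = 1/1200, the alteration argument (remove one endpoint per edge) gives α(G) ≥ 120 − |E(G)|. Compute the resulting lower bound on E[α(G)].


E[|E(G)|] = C(120, 2)·p = 7140 · (1/1200) = 119/20.
E[α(G)] ≥ n − E[|E(G)|] = 120 − 119/20 = 2281/20.
Numerically: ≈ 114.050.
(This is only a lower bound; the true E[α(G)] may be larger.)

E[α(G)] ≥ 2281/20 ≈ 114.050.


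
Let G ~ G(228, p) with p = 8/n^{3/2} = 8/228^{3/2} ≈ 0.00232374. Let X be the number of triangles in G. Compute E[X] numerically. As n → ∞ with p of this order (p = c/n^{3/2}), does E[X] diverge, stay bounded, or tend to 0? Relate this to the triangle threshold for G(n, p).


Number of potential triangles: C(228, 3) = 1949476.
Each occurs with probability p³ ≈ (0.00232374)³ ≈ 1.25476718e-08.
By linearity: E[X] = C(228, 3)·p³ ≈ 1949476 · 1.25476718e-08 ≈ 0.024461.
Since α = 3/2 > 1, p = c/n^{3/2} = o(1/n) is below the triangle threshold p ~ 1/n. Asymptotically E[X] ~ (c³/6)·n^{3(1−α)} = (8³/6)·n^{-1.5} → 0, so by Markov's inequality G has no triangles w.h.p.

E[X] ≈ 0.024461; in regime p = Θ(1/n^{3/2}) E[X] tends to 0 (below the triangle threshold p ~ 1/n).


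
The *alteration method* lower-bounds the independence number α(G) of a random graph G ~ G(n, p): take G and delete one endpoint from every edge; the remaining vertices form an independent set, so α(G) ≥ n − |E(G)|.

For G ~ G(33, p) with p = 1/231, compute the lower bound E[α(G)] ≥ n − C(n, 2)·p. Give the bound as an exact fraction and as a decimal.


E[|E(G)|] = C(33, 2)·p = 528 · (1/231) = 16/7.
E[α(G)] ≥ n − E[|E(G)|] = 33 − 16/7 = 215/7.
Numerically: ≈ 30.7143.
(This is only a lower bound; the true E[α(G)] may be larger.)

E[α(G)] ≥ 215/7 ≈ 30.7143.


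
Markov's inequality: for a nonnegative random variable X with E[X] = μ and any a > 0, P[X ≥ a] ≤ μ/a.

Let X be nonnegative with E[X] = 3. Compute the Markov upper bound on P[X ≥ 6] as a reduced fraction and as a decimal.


μ = E[X] = 3, a = 6.
Markov: P[X ≥ 6] ≤ μ/a = (3)/6 = 1/2.
Numerically: ≈ 0.50000.
(Since a = 6 > μ = 3.00000, the bound 1/2 is < 1 and informative.)

P[X ≥ 6] ≤ 1/2 ≈ 0.50000.


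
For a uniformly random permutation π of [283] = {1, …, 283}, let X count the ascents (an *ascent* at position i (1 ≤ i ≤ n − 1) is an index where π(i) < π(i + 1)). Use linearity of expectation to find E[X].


Write X = Σ X_I over i = 1, …, 282, with X_I the indicator of one ascent.
There are 282 indicators.
For each fixed i, the pair (π(i), π(i+1)) is a uniformly random ordered pair of distinct values from {1, …, 283}; by symmetry P[π(i) < π(i+1)] = 1/2.
By linearity: E[X] = 282 · (1/2) = (283 − 1) · (1/2) = 141 ≈ 141.000000.

E[X] = 141 = 141.000000.


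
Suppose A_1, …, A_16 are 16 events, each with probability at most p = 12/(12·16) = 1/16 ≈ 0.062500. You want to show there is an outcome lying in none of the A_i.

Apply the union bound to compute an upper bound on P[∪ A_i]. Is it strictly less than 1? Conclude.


Union bound: P[∪_{i=1}^{16} A_i] ≤ Σ_i P[A_i] ≤ 16·p = 16·(1/16) = 1.
Numerically: 1 ≈ 1.000000.
Is 1 < 1? NO.
Since the bound 1 is ≥ 1, the union bound is uninformative here; it does NOT by itself certify existence.

16·p = 1 ≈ 1.000000; existence NOT certified by the union bound.


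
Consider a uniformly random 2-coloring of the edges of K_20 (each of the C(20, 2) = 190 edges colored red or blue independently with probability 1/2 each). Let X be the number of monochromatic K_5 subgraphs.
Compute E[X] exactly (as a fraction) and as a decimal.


Let X = Σ_S X_S over the C(20, 5) = 15504 subsets S of size 5, where X_S = 1 if the K_5 on S is monochromatic.
For a fixed S, the K_5 on S has C(5, 2) = 10 edges. P[all 10 edges red] = (1/2)^10, and likewise for blue, so P[monochromatic] = 2·(1/2)^10 = 2^{1 − 10} = 1/512.
Summing: E[X] = C(20, 5) · 2^{1 − 10} = 15504 · 1/512 = 969/32.
Numerically: E[X] ≈ 30.281.

E[X] = C(20,5)·2^(1−C(5,2)) = 969/32 ≈ 30.281.


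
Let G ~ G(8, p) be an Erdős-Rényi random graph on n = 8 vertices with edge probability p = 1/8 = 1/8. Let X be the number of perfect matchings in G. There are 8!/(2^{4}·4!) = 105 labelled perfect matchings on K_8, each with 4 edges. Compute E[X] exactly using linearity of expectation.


K_8 has 8!/(2^{4}·4!) = 105 labelled perfect matchings.
For each such perfect matching H, let X_H = 1 if all 4 edges of H are present in G. Then P[X_H = 1] = p^{4} = (1/8)^{4} = 1/4096.
Summing the indicators: E[X] = Σ_H E[X_H] = 105 · p^{4} = 105 · 1/4096 = 105/4096.
Numerically: E[X] ≈ 0.02563.

E[X] = 105 · (1/8)^{4} = 105/4096 ≈ 0.02563.


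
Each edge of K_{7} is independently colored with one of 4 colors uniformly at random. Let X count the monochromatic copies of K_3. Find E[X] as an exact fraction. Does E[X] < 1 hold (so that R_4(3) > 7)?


E[X] = C(7, 3) · 4^{1 − 3} = 35 · 4^{−2} = 35/16.
As a reduced fraction: E[X] = 35/16 ≈ 2.187500.
Is E[X] < 1? NO.
Since E[X] ≥ 1, the first-moment bound is inconclusive at n = 7; it does NOT by itself certify R_4(3) > 7.

E[X] = 35/16 ≈ 2.187500; E[X] ≥ 1; first-moment method inconclusive here.


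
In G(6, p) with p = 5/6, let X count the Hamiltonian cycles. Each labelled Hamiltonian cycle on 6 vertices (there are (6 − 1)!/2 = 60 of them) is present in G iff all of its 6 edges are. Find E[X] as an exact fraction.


K_6 has (6 − 1)!/2 = 60 labelled Hamiltonian cycles.
For each such Hamiltonian cycle H, let X_H = 1 if all 6 edges of H are present in G. Then P[X_H = 1] = p^{6} = (5/6)^{6} = 15625/46656.
By linearity of expectation: E[X] = Σ_H E[X_H] = 60 · p^{6} = 60 · 15625/46656 = 78125/3888.
Numerically: E[X] ≈ 20.094.

E[X] = 60 · (5/6)^{6} = 78125/3888 ≈ 20.094.


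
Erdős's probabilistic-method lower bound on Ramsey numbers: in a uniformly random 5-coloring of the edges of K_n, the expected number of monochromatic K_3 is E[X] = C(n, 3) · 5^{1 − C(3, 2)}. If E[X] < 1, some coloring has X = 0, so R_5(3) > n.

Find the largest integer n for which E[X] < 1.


We need C(n, 3) · 5^{1 − 3} < 1, i.e. C(n, 3) < 5^{3 − 1} = 25.
Check values of n near the boundary:
  n = 5: C(5, 3) = 10; 10 < 25? YES
  n = 6: C(6, 3) = 20; 20 < 25? YES
  n = 7: C(7, 3) = 35; 35 < 25? NO
The largest n with C(n, 3) < 25 is n = 6 (where E[X] = 4/5 ≈ 0.8000000). Hence R_5(3) > 6, i.e. R_5(3) ≥ 7.

Largest n = 6; hence R_5(3) > 6.


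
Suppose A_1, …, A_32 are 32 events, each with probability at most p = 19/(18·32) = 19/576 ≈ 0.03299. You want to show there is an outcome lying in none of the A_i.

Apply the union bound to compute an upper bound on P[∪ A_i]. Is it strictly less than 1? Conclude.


Union bound: P[∪_{i=1}^{32} A_i] ≤ Σ_i P[A_i] ≤ 32·p = 32·(19/576) = 19/18.
Numerically: 19/18 ≈ 1.05556.
Is 19/18 < 1? NO.
Since the bound 19/18 is ≥ 1, the union bound is uninformative here; it does NOT by itself certify existence.

32·p = 19/18 ≈ 1.05556; existence NOT certified by the union bound.


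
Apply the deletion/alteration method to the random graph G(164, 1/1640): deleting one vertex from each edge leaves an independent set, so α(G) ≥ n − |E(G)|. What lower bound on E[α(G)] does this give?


E[|E(G)|] = C(164, 2)·p = 13366 · (1/1640) = 163/20.
E[α(G)] ≥ n − E[|E(G)|] = 164 − 163/20 = 3117/20.
Numerically: ≈ 155.850000.
(This is only a lower bound; the true E[α(G)] may be larger.)

E[α(G)] ≥ 3117/20 ≈ 155.850000.


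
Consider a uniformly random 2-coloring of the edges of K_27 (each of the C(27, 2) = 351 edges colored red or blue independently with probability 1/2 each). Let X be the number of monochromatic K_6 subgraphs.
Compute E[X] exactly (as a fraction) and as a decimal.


Let X = Σ_S X_S over the C(27, 6) = 296010 subsets S of size 6, where X_S = 1 if the K_6 on S is monochromatic.
For a fixed S, the K_6 on S has C(6, 2) = 15 edges. P[all 15 edges red] = (1/2)^15, and likewise for blue, so P[monochromatic] = 2·(1/2)^15 = 2^{1 − 15} = 1/16384.
By linearity of expectation: E[X] = C(27, 6) · 2^{1 − 15} = 296010 · 1/16384 = 148005/8192.
Numerically: E[X] ≈ 18.067017.

E[X] = C(27,6)·2^(1−C(6,2)) = 148005/8192 ≈ 18.067017.


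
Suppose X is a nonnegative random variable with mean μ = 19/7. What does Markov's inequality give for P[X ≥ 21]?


μ = E[X] = 19/7, a = 21.
Markov: P[X ≥ 21] ≤ μ/a = (19/7)/21 = 19/147.
Numerically: ≈ 0.129.
(Since a = 21 > μ = 2.714, the bound 19/147 is < 1 and informative.)

P[X ≥ 21] ≤ 19/147 ≈ 0.129.


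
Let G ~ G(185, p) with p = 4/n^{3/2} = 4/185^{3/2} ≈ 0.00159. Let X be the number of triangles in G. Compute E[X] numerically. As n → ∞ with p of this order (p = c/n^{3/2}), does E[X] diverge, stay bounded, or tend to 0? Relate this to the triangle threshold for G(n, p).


Number of potential triangles: C(185, 3) = 1038220.
Each occurs with probability p³ ≈ (0.00159)³ ≈ 4.01705e-09.
By linearity: E[X] = C(185, 3)·p³ ≈ 1038220 · 4.01705e-09 ≈ 0.004.
Since α = 3/2 > 1, p = c/n^{3/2} = o(1/n) is below the triangle threshold p ~ 1/n. Asymptotically E[X] ~ (c³/6)·n^{3(1−α)} = (4³/6)·n^{-1.5} → 0, so by Markov's inequality G has no triangles w.h.p.

E[X] ≈ 0.004; in regime p = Θ(1/n^{3/2}) E[X] tends to 0 (below the triangle threshold p ~ 1/n).


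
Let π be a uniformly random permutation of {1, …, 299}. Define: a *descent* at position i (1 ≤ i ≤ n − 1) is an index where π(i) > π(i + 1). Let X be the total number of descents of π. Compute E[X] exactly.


Write X = Σ X_I over i = 1, …, 298, with X_I the indicator of one descent.
There are 298 indicators.
For each fixed i, the pair (π(i), π(i+1)) is a uniformly random ordered pair of distinct values from {1, …, 299}; by symmetry P[π(i) > π(i+1)] = 1/2.
By linearity: E[X] = 298 · (1/2) = (299 − 1) · (1/2) = 149 ≈ 149.0000.

E[X] = 149 = 149.0000.


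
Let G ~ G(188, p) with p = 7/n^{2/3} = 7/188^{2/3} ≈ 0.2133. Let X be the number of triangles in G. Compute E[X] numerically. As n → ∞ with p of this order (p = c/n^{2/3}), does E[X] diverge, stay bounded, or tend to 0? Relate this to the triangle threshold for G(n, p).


Number of potential triangles: C(188, 3) = 1089836.
Each occurs with probability p³ ≈ (0.2133)³ ≈ 9.7046175e-03.
By linearity: E[X] = C(188, 3)·p³ ≈ 1089836 · 9.7046175e-03 ≈ 10576.44149.
Since α = 2/3 < 1, p = c/n^{2/3} ≫ 1/n is above the triangle threshold p ~ 1/n. Asymptotically E[X] ~ (c³/6)·n^{3(1−α)} = (7³/6)·n^{1} → ∞; triangles are abundant w.h.p.

E[X] ≈ 10576.44149; in regime p = Θ(1/n^{2/3}) E[X] diverges (above the triangle threshold p ~ 1/n).


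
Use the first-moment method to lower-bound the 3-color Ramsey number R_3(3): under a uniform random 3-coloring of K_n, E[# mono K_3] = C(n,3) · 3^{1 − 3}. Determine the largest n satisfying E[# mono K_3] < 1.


We need C(n, 3) · 3^{1 − 3} < 1, i.e. C(n, 3) < 3^{3 − 1} = 9.
Check values of n near the boundary:
  n = 3: C(3, 3) = 1; 1 < 9? YES
  n = 4: C(4, 3) = 4; 4 < 9? YES
  n = 5: C(5, 3) = 10; 10 < 9? NO
The largest n with C(n, 3) < 9 is n = 4 (where E[X] = 4/9 ≈ 0.444444). Hence R_3(3) > 4, i.e. R_3(3) ≥ 5.

Largest n = 4; hence R_3(3) > 4.


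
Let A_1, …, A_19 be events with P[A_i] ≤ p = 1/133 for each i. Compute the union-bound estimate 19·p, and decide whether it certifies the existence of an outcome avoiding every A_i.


Union bound: P[∪_{i=1}^{19} A_i] ≤ Σ_i P[A_i] ≤ 19·p = 19·(1/133) = 1/7.
Numerically: 1/7 ≈ 0.142857.
Is 1/7 < 1? YES.
Since P[∪ A_i] ≤ 1/7 < 1, the complement has P[∩ A_i^c] ≥ 1 − 1/7 = 6/7 > 0, so some outcome avoids every A_i.

19·p = 1/7 ≈ 0.142857; existence CERTIFIED by the union bound.


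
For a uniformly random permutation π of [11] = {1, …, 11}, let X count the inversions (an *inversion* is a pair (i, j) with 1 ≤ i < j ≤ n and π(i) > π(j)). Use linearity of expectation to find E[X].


Write X = Σ X_I over the C(11, 2) = 55 pairs i < j, with X_I the indicator of one inversion.
There are 55 indicators.
For each fixed pair i < j, the values π(i) and π(j) are two distinct elements of {1, …, 11} in uniformly random order; by symmetry P[π(i) > π(j)] = 1/2.
By linearity: E[X] = 55 · (1/2) = C(11, 2) · (1/2) = 55/2 = 55/2 ≈ 27.50000.

E[X] = 55/2 = 27.50000.


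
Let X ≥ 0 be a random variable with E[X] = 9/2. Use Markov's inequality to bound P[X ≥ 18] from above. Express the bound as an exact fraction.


μ = E[X] = 9/2, a = 18.
Markov: P[X ≥ 18] ≤ μ/a = (9/2)/18 = 1/4.
Numerically: ≈ 0.2500.
(Since a = 18 > μ = 4.5000, the bound 1/4 is < 1 and informative.)

P[X ≥ 18] ≤ 1/4 ≈ 0.2500.


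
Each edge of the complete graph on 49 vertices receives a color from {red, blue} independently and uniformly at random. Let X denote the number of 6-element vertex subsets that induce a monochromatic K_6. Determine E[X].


Let X = Σ_S X_S over the C(49, 6) = 13983816 subsets S of size 6, where X_S = 1 if the K_6 on S is monochromatic.
For a fixed S, the K_6 on S has C(6, 2) = 15 edges. P[all 15 edges red] = (1/2)^15, and likewise for blue, so P[monochromatic] = 2·(1/2)^15 = 2^{1 − 15} = 1/16384.
By linearity: E[X] = C(49, 6) · 2^{1 − 15} = 13983816 · 1/16384 = 1747977/2048.
Numerically: E[X] ≈ 853.50439.

E[X] = C(49,6)·2^(1−C(6,2)) = 1747977/2048 ≈ 853.50439.


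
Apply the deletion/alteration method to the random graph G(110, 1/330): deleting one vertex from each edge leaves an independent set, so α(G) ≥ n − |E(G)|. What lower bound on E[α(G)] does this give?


E[|E(G)|] = C(110, 2)·p = 5995 · (1/330) = 109/6.
E[α(G)] ≥ n − E[|E(G)|] = 110 − 109/6 = 551/6.
Numerically: ≈ 91.833333.
(This is only a lower bound; the true E[α(G)] may be larger.)

E[α(G)] ≥ 551/6 ≈ 91.833333.


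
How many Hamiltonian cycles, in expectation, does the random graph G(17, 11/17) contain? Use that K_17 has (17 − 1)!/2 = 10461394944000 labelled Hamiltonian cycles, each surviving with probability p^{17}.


K_17 has (17 − 1)!/2 = 10461394944000 labelled Hamiltonian cycles.
For each such Hamiltonian cycle H, let X_H = 1 if all 17 edges of H are present in G. Then P[X_H = 1] = p^{17} = (11/17)^{17} = 505447028499293771/827240261886336764177.
By linearity: E[X] = Σ_H E[X_H] = 10461394944000 · p^{17} = 10461394944000 · 505447028499293771/827240261886336764177 = 5287680988402335763510093824000/827240261886336764177.
Numerically: E[X] ≈ 6.392e+09.

E[X] = 10461394944000 · (11/17)^{17} = 5287680988402335763510093824000/827240261886336764177 ≈ 6.392e+09.


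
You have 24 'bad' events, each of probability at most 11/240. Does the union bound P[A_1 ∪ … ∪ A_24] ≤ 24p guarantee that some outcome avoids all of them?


Union bound: P[∪_{i=1}^{24} A_i] ≤ Σ_i P[A_i] ≤ 24·p = 24·(11/240) = 11/10.
Numerically: 11/10 ≈ 1.10000.
Is 11/10 < 1? NO.
Since the bound 11/10 is ≥ 1, the union bound is uninformative here; it does NOT by itself certify existence.

24·p = 11/10 ≈ 1.10000; existence NOT certified by the union bound.


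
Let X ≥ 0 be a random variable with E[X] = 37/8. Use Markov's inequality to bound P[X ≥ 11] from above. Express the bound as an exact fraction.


μ = E[X] = 37/8, a = 11.
Markov: P[X ≥ 11] ≤ μ/a = (37/8)/11 = 37/88.
Numerically: ≈ 0.420.
(Since a = 11 > μ = 4.625, the bound 37/88 is < 1 and informative.)

P[X ≥ 11] ≤ 37/88 ≈ 0.420.


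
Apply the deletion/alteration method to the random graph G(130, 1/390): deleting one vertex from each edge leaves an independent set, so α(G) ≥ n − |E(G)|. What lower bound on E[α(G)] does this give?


E[|E(G)|] = C(130, 2)·p = 8385 · (1/390) = 43/2.
E[α(G)] ≥ n − E[|E(G)|] = 130 − 43/2 = 217/2.
Numerically: ≈ 108.500000.
(This is only a lower bound; the true E[α(G)] may be larger.)

E[α(G)] ≥ 217/2 ≈ 108.500000.


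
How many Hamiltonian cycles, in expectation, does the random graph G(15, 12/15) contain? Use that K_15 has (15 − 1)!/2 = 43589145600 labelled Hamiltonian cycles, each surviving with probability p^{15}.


K_15 has (15 − 1)!/2 = 43589145600 labelled Hamiltonian cycles.
For each such Hamiltonian cycle H, let X_H = 1 if all 15 edges of H are present in G. Then P[X_H = 1] = p^{15} = (4/5)^{15} = 1073741824/30517578125.
Summing the indicators: E[X] = Σ_H E[X_H] = 43589145600 · p^{15} = 43589145600 · 1073741824/30517578125 = 1872139548125822976/1220703125.
Numerically: E[X] ≈ 1.53e+09.

E[X] = 43589145600 · (4/5)^{15} = 1872139548125822976/1220703125 ≈ 1.53e+09.


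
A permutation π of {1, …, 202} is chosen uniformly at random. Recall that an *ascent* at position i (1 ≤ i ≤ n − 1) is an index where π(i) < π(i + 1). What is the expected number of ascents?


Write X = Σ X_I over i = 1, …, 201, with X_I the indicator of one ascent.
There are 201 indicators.
For each fixed i, the pair (π(i), π(i+1)) is a uniformly random ordered pair of distinct values from {1, …, 202}; by symmetry P[π(i) < π(i+1)] = 1/2.
By linearity: E[X] = 201 · (1/2) = (202 − 1) · (1/2) = 201/2 ≈ 100.500.

E[X] = 201/2 = 100.500.


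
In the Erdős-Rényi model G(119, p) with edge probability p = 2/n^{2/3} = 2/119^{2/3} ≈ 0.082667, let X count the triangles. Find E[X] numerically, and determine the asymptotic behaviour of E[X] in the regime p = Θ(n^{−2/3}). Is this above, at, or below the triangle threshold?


Number of potential triangles: C(119, 3) = 273819.
Each occurs with probability p³ ≈ (0.082667)³ ≈ 5.64931855e-04.
By linearity: E[X] = C(119, 3)·p³ ≈ 273819 · 5.64931855e-04 ≈ 154.689076.
Since α = 2/3 < 1, p = c/n^{2/3} ≫ 1/n is above the triangle threshold p ~ 1/n. Asymptotically E[X] ~ (c³/6)·n^{3(1−α)} = (2³/6)·n^{1} → ∞; triangles are abundant w.h.p.

E[X] ≈ 154.689076; in regime p = Θ(1/n^{2/3}) E[X] diverges (above the triangle threshold p ~ 1/n).


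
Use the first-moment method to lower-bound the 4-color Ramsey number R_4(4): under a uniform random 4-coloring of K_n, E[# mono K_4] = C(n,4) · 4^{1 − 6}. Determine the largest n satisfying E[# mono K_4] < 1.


We need C(n, 4) · 4^{1 − 6} < 1, i.e. C(n, 4) < 4^{6 − 1} = 1024.
Check values of n near the boundary:
  n = 13: C(13, 4) = 715; 715 < 1024? YES
  n = 14: C(14, 4) = 1001; 1001 < 1024? YES
  n = 15: C(15, 4) = 1365; 1365 < 1024? NO
  n = 16: C(16, 4) = 1820; 1820 < 1024? NO
The largest n with C(n, 4) < 1024 is n = 14 (where E[X] = 1001/1024 ≈ 0.9775). Hence R_4(4) > 14, i.e. R_4(4) ≥ 15.

Largest n = 14; hence R_4(4) > 14.


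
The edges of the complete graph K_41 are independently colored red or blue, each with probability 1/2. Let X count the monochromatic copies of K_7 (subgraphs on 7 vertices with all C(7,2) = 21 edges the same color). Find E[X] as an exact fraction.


Let X = Σ_S X_S over the C(41, 7) = 22481940 subsets S of size 7, where X_S = 1 if the K_7 on S is monochromatic.
For a fixed S, the K_7 on S has C(7, 2) = 21 edges. P[all 21 edges red] = (1/2)^21, and likewise for blue, so P[monochromatic] = 2·(1/2)^21 = 2^{1 − 21} = 1/1048576.
By linearity: E[X] = C(41, 7) · 2^{1 − 21} = 22481940 · 1/1048576 = 5620485/262144.
Numerically: E[X] ≈ 21.440449.

E[X] = C(41,7)·2^(1−C(7,2)) = 5620485/262144 ≈ 21.440449.


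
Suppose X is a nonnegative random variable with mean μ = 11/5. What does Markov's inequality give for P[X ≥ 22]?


μ = E[X] = 11/5, a = 22.
Markov: P[X ≥ 22] ≤ μ/a = (11/5)/22 = 1/10.
Numerically: ≈ 0.100000.
(Since a = 22 > μ = 2.200000, the bound 1/10 is < 1 and informative.)

P[X ≥ 22] ≤ 1/10 ≈ 0.100000.


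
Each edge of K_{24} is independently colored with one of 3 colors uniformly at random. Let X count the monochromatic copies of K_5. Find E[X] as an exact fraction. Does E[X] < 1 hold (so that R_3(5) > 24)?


E[X] = C(24, 5) · 3^{1 − 10} = 42504 · 3^{−9} = 42504/19683.
As a reduced fraction: E[X] = 14168/6561 ≈ 2.159.
Is E[X] < 1? NO.
Since E[X] ≥ 1, the first-moment bound is inconclusive at n = 24; it does NOT by itself certify R_3(5) > 24.

E[X] = 14168/6561 ≈ 2.159; E[X] ≥ 1; first-moment method inconclusive here.


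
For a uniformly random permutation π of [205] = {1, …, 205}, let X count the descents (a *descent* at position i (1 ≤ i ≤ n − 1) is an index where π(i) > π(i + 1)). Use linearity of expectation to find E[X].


Write X = Σ X_I over i = 1, …, 204, with X_I the indicator of one descent.
There are 204 indicators.
For each fixed i, the pair (π(i), π(i+1)) is a uniformly random ordered pair of distinct values from {1, …, 205}; by symmetry P[π(i) > π(i+1)] = 1/2.
By linearity: E[X] = 204 · (1/2) = (205 − 1) · (1/2) = 102 ≈ 102.000.

E[X] = 102 = 102.000.


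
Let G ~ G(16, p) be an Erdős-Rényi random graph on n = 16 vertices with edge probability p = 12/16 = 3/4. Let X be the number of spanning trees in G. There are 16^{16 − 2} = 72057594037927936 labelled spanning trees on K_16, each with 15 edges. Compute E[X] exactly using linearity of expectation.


K_16 has 16^{16 − 2} = 72057594037927936 labelled spanning trees.
For each such spanning tree H, let X_H = 1 if all 15 edges of H are present in G. Then P[X_H = 1] = p^{15} = (3/4)^{15} = 14348907/1073741824.
Summing the indicators: E[X] = Σ_H E[X_H] = 72057594037927936 · p^{15} = 72057594037927936 · 14348907/1073741824 = 962938848411648.
Numerically: E[X] ≈ 9.6294e+14.

E[X] = 72057594037927936 · (3/4)^{15} = 962938848411648 ≈ 9.6294e+14.


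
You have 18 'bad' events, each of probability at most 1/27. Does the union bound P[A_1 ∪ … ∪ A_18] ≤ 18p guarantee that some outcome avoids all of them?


Union bound: P[∪_{i=1}^{18} A_i] ≤ Σ_i P[A_i] ≤ 18·p = 18·(1/27) = 2/3.
Numerically: 2/3 ≈ 0.6667.
Is 2/3 < 1? YES.
Since P[∪ A_i] ≤ 2/3 < 1, the complement has P[∩ A_i^c] ≥ 1 − 2/3 = 1/3 > 0, so some outcome avoids every A_i.

18·p = 2/3 ≈ 0.6667; existence CERTIFIED by the union bound.


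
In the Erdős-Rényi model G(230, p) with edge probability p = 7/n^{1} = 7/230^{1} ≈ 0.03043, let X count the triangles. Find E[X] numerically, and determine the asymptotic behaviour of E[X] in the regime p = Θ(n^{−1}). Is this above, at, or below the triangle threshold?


Number of potential triangles: C(230, 3) = 2001460.
Each occurs with probability p³ ≈ (0.03043)³ ≈ 2.819101e-05.
By linearity: E[X] = C(230, 3)·p³ ≈ 2001460 · 2.819101e-05 ≈ 56.4232.
Here α = 1, so p = 7/n is exactly at the triangle threshold p ~ 1/n. Asymptotically E[X] → c³/6 = 7³/6 = 343/6 ≈ 57.1667, a bounded constant. In this regime the triangle count is asymptotically Poisson(c³/6).

E[X] ≈ 56.4232; in regime p = Θ(1/n^{1}) E[X] stays bounded (at the triangle threshold p ~ 1/n).


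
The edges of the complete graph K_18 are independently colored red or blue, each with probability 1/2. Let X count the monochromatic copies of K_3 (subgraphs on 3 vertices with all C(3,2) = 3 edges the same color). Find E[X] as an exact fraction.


Let X = Σ_S X_S over the C(18, 3) = 816 subsets S of size 3, where X_S = 1 if the K_3 on S is monochromatic.
For a fixed S, the K_3 on S has C(3, 2) = 3 edges. P[all 3 edges red] = (1/2)^3, and likewise for blue, so P[monochromatic] = 2·(1/2)^3 = 2^{1 − 3} = 1/4.
Summing: E[X] = C(18, 3) · 2^{1 − 3} = 816 · 1/4 = 204.
Numerically: E[X] ≈ 204.00000.

E[X] = C(18,3)·2^(1−C(3,2)) = 204 ≈ 204.00000.


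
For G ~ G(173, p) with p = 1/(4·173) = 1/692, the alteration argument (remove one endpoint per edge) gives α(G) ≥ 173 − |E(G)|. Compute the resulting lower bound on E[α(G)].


E[|E(G)|] = C(173, 2)·p = 14878 · (1/692) = 43/2.
E[α(G)] ≥ n − E[|E(G)|] = 173 − 43/2 = 303/2.
Numerically: ≈ 151.5000.
(This is only a lower bound; the true E[α(G)] may be larger.)

E[α(G)] ≥ 303/2 ≈ 151.5000.


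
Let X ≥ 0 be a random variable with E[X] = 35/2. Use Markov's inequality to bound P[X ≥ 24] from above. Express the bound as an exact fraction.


μ = E[X] = 35/2, a = 24.
Markov: P[X ≥ 24] ≤ μ/a = (35/2)/24 = 35/48.
Numerically: ≈ 0.729.
(Since a = 24 > μ = 17.500, the bound 35/48 is < 1 and informative.)

P[X ≥ 24] ≤ 35/48 ≈ 0.729.


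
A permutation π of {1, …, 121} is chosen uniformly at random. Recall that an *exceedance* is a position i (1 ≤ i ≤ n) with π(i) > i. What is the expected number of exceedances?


Write X = Σ_{i=1}^{121} X_i, where X_i = 1_{π(i) > i}.
For each fixed i, π(i) is uniform over {1, …, 121} (marginal of a uniform permutation), so P[π(i) > i] = (n − i)/n. Summing: Σ_{i=1}^{121} (n − i)/n = (0 + 1 + … + 120)/121 = 121(121 − 1)/(2·121) = (121 − 1)/2.
Hence E[X] = Σ_{i=1}^{121} (121 − i)/121 = 60 ≈ 60.000000.

E[X] = 60 = 60.000000.


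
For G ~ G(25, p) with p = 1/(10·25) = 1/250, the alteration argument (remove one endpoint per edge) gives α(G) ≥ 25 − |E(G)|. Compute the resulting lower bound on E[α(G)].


E[|E(G)|] = C(25, 2)·p = 300 · (1/250) = 6/5.
E[α(G)] ≥ n − E[|E(G)|] = 25 − 6/5 = 119/5.
Numerically: ≈ 23.80000.
(This is only a lower bound; the true E[α(G)] may be larger.)

E[α(G)] ≥ 119/5 ≈ 23.80000.


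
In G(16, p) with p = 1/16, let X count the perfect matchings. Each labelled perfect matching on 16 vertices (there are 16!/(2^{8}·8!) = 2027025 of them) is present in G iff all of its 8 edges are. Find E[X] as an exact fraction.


K_16 has 16!/(2^{8}·8!) = 2027025 labelled perfect matchings.
For each such perfect matching H, let X_H = 1 if all 8 edges of H are present in G. Then P[X_H = 1] = p^{8} = (1/16)^{8} = 1/4294967296.
Summing the indicators: E[X] = Σ_H E[X_H] = 2027025 · p^{8} = 2027025 · 1/4294967296 = 2027025/4294967296.
Numerically: E[X] ≈ 0.000472.

E[X] = 2027025 · (1/16)^{8} = 2027025/4294967296 ≈ 0.000472.


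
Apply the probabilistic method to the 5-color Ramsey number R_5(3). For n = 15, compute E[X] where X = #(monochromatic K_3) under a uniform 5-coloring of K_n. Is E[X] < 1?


E[X] = C(15, 3) · 5^{1 − 3} = 455 · 5^{−2} = 455/25.
As a reduced fraction: E[X] = 91/5 ≈ 18.200.
Is E[X] < 1? NO.
Since E[X] ≥ 1, the first-moment bound is inconclusive at n = 15; it does NOT by itself certify R_5(3) > 15.

E[X] = 91/5 ≈ 18.200; E[X] ≥ 1; first-moment method inconclusive here.


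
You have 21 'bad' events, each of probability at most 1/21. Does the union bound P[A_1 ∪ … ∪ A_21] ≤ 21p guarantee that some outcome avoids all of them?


Union bound: P[∪_{i=1}^{21} A_i] ≤ Σ_i P[A_i] ≤ 21·p = 21·(1/21) = 1.
Numerically: 1 ≈ 1.0000.
Is 1 < 1? NO.
Since the bound 1 is ≥ 1, the union bound is uninformative here; it does NOT by itself certify existence.

21·p = 1 ≈ 1.0000; existence NOT certified by the union bound.


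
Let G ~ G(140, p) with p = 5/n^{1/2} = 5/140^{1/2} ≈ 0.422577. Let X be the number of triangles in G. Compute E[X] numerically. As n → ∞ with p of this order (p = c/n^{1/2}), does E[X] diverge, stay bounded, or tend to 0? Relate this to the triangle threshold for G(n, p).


Number of potential triangles: C(140, 3) = 447580.
Each occurs with probability p³ ≈ (0.422577)³ ≈ 7.54602013e-02.
By linearity: E[X] = C(140, 3)·p³ ≈ 447580 · 7.54602013e-02 ≈ 33774.476905.
Since α = 1/2 < 1, p = c/n^{1/2} ≫ 1/n is above the triangle threshold p ~ 1/n. Asymptotically E[X] ~ (c³/6)·n^{3(1−α)} = (5³/6)·n^{1.5} → ∞; triangles are abundant w.h.p.

E[X] ≈ 33774.476905; in regime p = Θ(1/n^{1/2}) E[X] diverges (above the triangle threshold p ~ 1/n).


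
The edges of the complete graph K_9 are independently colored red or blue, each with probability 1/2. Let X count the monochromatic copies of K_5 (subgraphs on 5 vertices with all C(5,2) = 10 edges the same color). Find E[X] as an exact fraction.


Let X = Σ_S X_S over the C(9, 5) = 126 subsets S of size 5, where X_S = 1 if the K_5 on S is monochromatic.
For a fixed S, the K_5 on S has C(5, 2) = 10 edges. P[all 10 edges red] = (1/2)^10, and likewise for blue, so P[monochromatic] = 2·(1/2)^10 = 2^{1 − 10} = 1/512.
By linearity: E[X] = C(9, 5) · 2^{1 − 10} = 126 · 1/512 = 63/256.
Numerically: E[X] ≈ 0.24609.

E[X] = C(9,5)·2^(1−C(5,2)) = 63/256 ≈ 0.24609.


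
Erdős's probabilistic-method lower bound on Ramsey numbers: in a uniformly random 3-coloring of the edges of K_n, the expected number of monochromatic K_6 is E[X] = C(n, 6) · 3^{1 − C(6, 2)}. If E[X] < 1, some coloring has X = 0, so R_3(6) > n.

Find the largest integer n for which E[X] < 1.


We need C(n, 6) · 3^{1 − 15} < 1, i.e. C(n, 6) < 3^{15 − 1} = 4782969.
Check values of n near the boundary:
  n = 38: C(38, 6) = 2760681; 2760681 < 4782969? YES
  n = 39: C(39, 6) = 3262623; 3262623 < 4782969? YES
  n = 40: C(40, 6) = 3838380; 3838380 < 4782969? YES
  n = 41: C(41, 6) = 4496388; 4496388 < 4782969? YES
  n = 42: C(42, 6) = 5245786; 5245786 < 4782969? NO
  n = 43: C(43, 6) = 6096454; 6096454 < 4782969? NO
The largest n with C(n, 6) < 4782969 is n = 41 (where E[X] = 1498796/1594323 ≈ 0.940083). Hence R_3(6) > 41, i.e. R_3(6) ≥ 42.

Largest n = 41; hence R_3(6) > 41.


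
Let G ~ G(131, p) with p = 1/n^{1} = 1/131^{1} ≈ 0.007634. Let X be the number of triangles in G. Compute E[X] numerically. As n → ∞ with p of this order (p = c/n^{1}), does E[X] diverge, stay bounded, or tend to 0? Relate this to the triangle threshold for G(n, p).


Number of potential triangles: C(131, 3) = 366145.
Each occurs with probability p³ ≈ (0.007634)³ ≈ 4.448219e-07.
By linearity: E[X] = C(131, 3)·p³ ≈ 366145 · 4.448219e-07 ≈ 0.1629.
Here α = 1, so p = 1/n is exactly at the triangle threshold p ~ 1/n. Asymptotically E[X] → c³/6 = 1³/6 = 1/6 ≈ 0.1667, a bounded constant. In this regime the triangle count is asymptotically Poisson(c³/6).

E[X] ≈ 0.1629; in regime p = Θ(1/n^{1}) E[X] stays bounded (at the triangle threshold p ~ 1/n).


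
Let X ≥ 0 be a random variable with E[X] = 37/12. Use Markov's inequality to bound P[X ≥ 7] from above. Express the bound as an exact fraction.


μ = E[X] = 37/12, a = 7.
Markov: P[X ≥ 7] ≤ μ/a = (37/12)/7 = 37/84.
Numerically: ≈ 0.440.
(Since a = 7 > μ = 3.083, the bound 37/84 is < 1 and informative.)

P[X ≥ 7] ≤ 37/84 ≈ 0.440.


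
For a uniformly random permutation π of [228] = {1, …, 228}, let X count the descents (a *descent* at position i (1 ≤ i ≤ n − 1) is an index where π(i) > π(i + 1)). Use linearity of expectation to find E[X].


Write X = Σ X_I over i = 1, …, 227, with X_I the indicator of one descent.
There are 227 indicators.
For each fixed i, the pair (π(i), π(i+1)) is a uniformly random ordered pair of distinct values from {1, …, 228}; by symmetry P[π(i) > π(i+1)] = 1/2.
By linearity: E[X] = 227 · (1/2) = (228 − 1) · (1/2) = 227/2 ≈ 113.500.

E[X] = 227/2 = 113.500.


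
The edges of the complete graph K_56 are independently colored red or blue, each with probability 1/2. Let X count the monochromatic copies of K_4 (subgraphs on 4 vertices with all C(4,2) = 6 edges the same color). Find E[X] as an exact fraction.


Let X = Σ_S X_S over the C(56, 4) = 367290 subsets S of size 4, where X_S = 1 if the K_4 on S is monochromatic.
For a fixed S, the K_4 on S has C(4, 2) = 6 edges. P[all 6 edges red] = (1/2)^6, and likewise for blue, so P[monochromatic] = 2·(1/2)^6 = 2^{1 − 6} = 1/32.
By linearity of expectation: E[X] = C(56, 4) · 2^{1 − 6} = 367290 · 1/32 = 183645/16.
Numerically: E[X] ≈ 11477.81250.

E[X] = C(56,4)·2^(1−C(4,2)) = 183645/16 ≈ 11477.81250.


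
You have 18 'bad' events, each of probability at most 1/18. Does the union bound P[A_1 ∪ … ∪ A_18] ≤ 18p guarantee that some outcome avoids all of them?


Union bound: P[∪_{i=1}^{18} A_i] ≤ Σ_i P[A_i] ≤ 18·p = 18·(1/18) = 1.
Numerically: 1 ≈ 1.0000000.
Is 1 < 1? NO.
Since the bound 1 is ≥ 1, the union bound is uninformative here; it does NOT by itself certify existence.

18·p = 1 ≈ 1.0000000; existence NOT certified by the union bound.


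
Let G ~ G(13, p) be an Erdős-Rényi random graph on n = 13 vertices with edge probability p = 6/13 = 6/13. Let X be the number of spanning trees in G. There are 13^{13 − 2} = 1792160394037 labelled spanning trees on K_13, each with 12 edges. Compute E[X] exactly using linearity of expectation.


K_13 has 13^{13 − 2} = 1792160394037 labelled spanning trees.
For each such spanning tree H, let X_H = 1 if all 12 edges of H are present in G. Then P[X_H = 1] = p^{12} = (6/13)^{12} = 2176782336/23298085122481.
Summing the indicators: E[X] = Σ_H E[X_H] = 1792160394037 · p^{12} = 1792160394037 · 2176782336/23298085122481 = 2176782336/13.
Numerically: E[X] ≈ 1.6744e+08.

E[X] = 1792160394037 · (6/13)^{12} = 2176782336/13 ≈ 1.6744e+08.


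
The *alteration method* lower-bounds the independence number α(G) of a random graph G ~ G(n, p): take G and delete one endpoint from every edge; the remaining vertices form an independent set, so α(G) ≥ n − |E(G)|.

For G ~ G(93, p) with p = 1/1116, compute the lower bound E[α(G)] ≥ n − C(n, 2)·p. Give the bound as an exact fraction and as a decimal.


E[|E(G)|] = C(93, 2)·p = 4278 · (1/1116) = 23/6.
E[α(G)] ≥ n − E[|E(G)|] = 93 − 23/6 = 535/6.
Numerically: ≈ 89.166667.
(This is only a lower bound; the true E[α(G)] may be larger.)

E[α(G)] ≥ 535/6 ≈ 89.166667.


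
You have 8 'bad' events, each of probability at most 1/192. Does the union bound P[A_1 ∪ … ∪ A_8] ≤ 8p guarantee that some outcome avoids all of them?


Union bound: P[∪_{i=1}^{8} A_i] ≤ Σ_i P[A_i] ≤ 8·p = 8·(1/192) = 1/24.
Numerically: 1/24 ≈ 0.0417.
Is 1/24 < 1? YES.
Since P[∪ A_i] ≤ 1/24 < 1, the complement has P[∩ A_i^c] ≥ 1 − 1/24 = 23/24 > 0, so some outcome avoids every A_i.

8·p = 1/24 ≈ 0.0417; existence CERTIFIED by the union bound.


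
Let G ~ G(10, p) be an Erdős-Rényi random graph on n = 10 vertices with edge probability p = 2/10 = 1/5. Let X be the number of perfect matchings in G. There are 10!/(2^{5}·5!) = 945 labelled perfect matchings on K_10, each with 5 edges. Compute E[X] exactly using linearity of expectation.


K_10 has 10!/(2^{5}·5!) = 945 labelled perfect matchings.
For each such perfect matching H, let X_H = 1 if all 5 edges of H are present in G. Then P[X_H = 1] = p^{5} = (1/5)^{5} = 1/3125.
By linearity of expectation: E[X] = Σ_H E[X_H] = 945 · p^{5} = 945 · 1/3125 = 189/625.
Numerically: E[X] ≈ 0.302.

E[X] = 945 · (1/5)^{5} = 189/625 ≈ 0.302.


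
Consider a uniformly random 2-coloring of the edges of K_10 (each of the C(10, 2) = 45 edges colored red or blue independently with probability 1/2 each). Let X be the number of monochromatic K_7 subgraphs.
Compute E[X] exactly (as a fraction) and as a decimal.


Let X = Σ_S X_S over the C(10, 7) = 120 subsets S of size 7, where X_S = 1 if the K_7 on S is monochromatic.
For a fixed S, the K_7 on S has C(7, 2) = 21 edges. P[all 21 edges red] = (1/2)^21, and likewise for blue, so P[monochromatic] = 2·(1/2)^21 = 2^{1 − 21} = 1/1048576.
Summing: E[X] = C(10, 7) · 2^{1 − 21} = 120 · 1/1048576 = 15/131072.
Numerically: E[X] ≈ 0.0001.

E[X] = C(10,7)·2^(1−C(7,2)) = 15/131072 ≈ 0.0001.


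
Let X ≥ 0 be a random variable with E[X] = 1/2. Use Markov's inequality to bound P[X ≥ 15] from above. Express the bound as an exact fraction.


μ = E[X] = 1/2, a = 15.
Markov: P[X ≥ 15] ≤ μ/a = (1/2)/15 = 1/30.
Numerically: ≈ 0.03333.
(Since a = 15 > μ = 0.50000, the bound 1/30 is < 1 and informative.)

P[X ≥ 15] ≤ 1/30 ≈ 0.03333.


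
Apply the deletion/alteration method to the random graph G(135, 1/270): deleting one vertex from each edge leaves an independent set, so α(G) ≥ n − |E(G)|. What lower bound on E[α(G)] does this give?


E[|E(G)|] = C(135, 2)·p = 9045 · (1/270) = 67/2.
E[α(G)] ≥ n − E[|E(G)|] = 135 − 67/2 = 203/2.
Numerically: ≈ 101.50000.
(This is only a lower bound; the true E[α(G)] may be larger.)

E[α(G)] ≥ 203/2 ≈ 101.50000.


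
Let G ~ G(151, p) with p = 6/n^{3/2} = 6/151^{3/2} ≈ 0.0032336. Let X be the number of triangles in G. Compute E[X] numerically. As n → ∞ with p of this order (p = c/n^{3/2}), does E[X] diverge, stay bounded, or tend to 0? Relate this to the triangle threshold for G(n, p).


Number of potential triangles: C(151, 3) = 562475.
Each occurs with probability p³ ≈ (0.0032336)³ ≈ 3.3810959e-08.
By linearity: E[X] = C(151, 3)·p³ ≈ 562475 · 3.3810959e-08 ≈ 0.01902.
Since α = 3/2 > 1, p = c/n^{3/2} = o(1/n) is below the triangle threshold p ~ 1/n. Asymptotically E[X] ~ (c³/6)·n^{3(1−α)} = (6³/6)·n^{-1.5} → 0, so by Markov's inequality G has no triangles w.h.p.

E[X] ≈ 0.01902; in regime p = Θ(1/n^{3/2}) E[X] tends to 0 (below the triangle threshold p ~ 1/n).


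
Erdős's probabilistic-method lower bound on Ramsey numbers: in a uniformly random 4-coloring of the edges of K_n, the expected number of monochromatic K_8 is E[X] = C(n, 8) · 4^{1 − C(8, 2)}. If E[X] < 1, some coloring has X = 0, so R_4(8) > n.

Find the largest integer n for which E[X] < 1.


We need C(n, 8) · 4^{1 − 28} < 1, i.e. C(n, 8) < 4^{28 − 1} = 18014398509481984.
Check values of n near the boundary:
  n = 407: C(407, 8) = 17424959239309050; 17424959239309050 < 18014398509481984? YES
  n = 408: C(408, 8) = 17773458424095231; 17773458424095231 < 18014398509481984? YES
  n = 409: C(409, 8) = 18128041135797879; 18128041135797879 < 18014398509481984? NO
  n = 410: C(410, 8) = 18488798173326195; 18488798173326195 < 18014398509481984? NO
  n = 411: C(411, 8) = 18855821462126715; 18855821462126715 < 18014398509481984? NO
The largest n with C(n, 8) < 18014398509481984 is n = 408 (where E[X] = 17773458424095231/18014398509481984 ≈ 0.987). Hence R_4(8) > 408, i.e. R_4(8) ≥ 409.

Largest n = 408; hence R_4(8) > 408.


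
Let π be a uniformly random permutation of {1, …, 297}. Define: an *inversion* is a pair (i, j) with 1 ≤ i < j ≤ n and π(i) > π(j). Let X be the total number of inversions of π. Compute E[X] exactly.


Write X = Σ X_I over the C(297, 2) = 43956 pairs i < j, with X_I the indicator of one inversion.
There are 43956 indicators.
For each fixed pair i < j, the values π(i) and π(j) are two distinct elements of {1, …, 297} in uniformly random order; by symmetry P[π(i) > π(j)] = 1/2.
By linearity: E[X] = 43956 · (1/2) = C(297, 2) · (1/2) = 43956/2 = 21978 ≈ 21978.000.

E[X] = 21978 = 21978.000.


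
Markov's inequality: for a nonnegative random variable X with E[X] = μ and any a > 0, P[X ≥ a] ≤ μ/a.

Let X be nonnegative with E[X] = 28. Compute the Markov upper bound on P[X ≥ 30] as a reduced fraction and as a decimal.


μ = E[X] = 28, a = 30.
Markov: P[X ≥ 30] ≤ μ/a = (28)/30 = 14/15.
Numerically: ≈ 0.933.
(Since a = 30 > μ = 28.000, the bound 14/15 is < 1 and informative.)

P[X ≥ 30] ≤ 14/15 ≈ 0.933.


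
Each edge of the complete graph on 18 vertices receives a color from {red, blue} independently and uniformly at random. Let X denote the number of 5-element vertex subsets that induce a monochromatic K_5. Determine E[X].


Let X = Σ_S X_S over the C(18, 5) = 8568 subsets S of size 5, where X_S = 1 if the K_5 on S is monochromatic.
For a fixed S, the K_5 on S has C(5, 2) = 10 edges. P[all 10 edges red] = (1/2)^10, and likewise for blue, so P[monochromatic] = 2·(1/2)^10 = 2^{1 − 10} = 1/512.
By linearity: E[X] = C(18, 5) · 2^{1 − 10} = 8568 · 1/512 = 1071/64.
Numerically: E[X] ≈ 16.734.

E[X] = C(18,5)·2^(1−C(5,2)) = 1071/64 ≈ 16.734.


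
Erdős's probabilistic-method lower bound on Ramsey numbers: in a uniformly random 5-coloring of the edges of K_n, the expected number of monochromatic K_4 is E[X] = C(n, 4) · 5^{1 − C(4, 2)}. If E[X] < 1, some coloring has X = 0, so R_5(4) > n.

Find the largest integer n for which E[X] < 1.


We need C(n, 4) · 5^{1 − 6} < 1, i.e. C(n, 4) < 5^{6 − 1} = 3125.
Check values of n near the boundary:
  n = 13: C(13, 4) = 715; 715 < 3125? YES
  n = 14: C(14, 4) = 1001; 1001 < 3125? YES
  n = 15: C(15, 4) = 1365; 1365 < 3125? YES
  n = 16: C(16, 4) = 1820; 1820 < 3125? YES
  n = 17: C(17, 4) = 2380; 2380 < 3125? YES
  n = 18: C(18, 4) = 3060; 3060 < 3125? YES
  n = 19: C(19, 4) = 3876; 3876 < 3125? NO
  n = 20: C(20, 4) = 4845; 4845 < 3125? NO
The largest n with C(n, 4) < 3125 is n = 18 (where E[X] = 612/625 ≈ 0.979). Hence R_5(4) > 18, i.e. R_5(4) ≥ 19.

Largest n = 18; hence R_5(4) > 18.
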